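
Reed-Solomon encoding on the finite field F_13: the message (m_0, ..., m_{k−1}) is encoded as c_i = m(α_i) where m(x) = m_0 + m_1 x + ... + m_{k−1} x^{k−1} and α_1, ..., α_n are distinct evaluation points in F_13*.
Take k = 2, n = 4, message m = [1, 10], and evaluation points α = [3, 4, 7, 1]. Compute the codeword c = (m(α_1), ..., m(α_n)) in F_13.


c = [5, 2, 6, 11]

Message polynomial: m(x) = 1 + 10·x (mod 13).
For each evaluation point α_i, compute m(α_i) mod 13:
  α_1 = 3: Horner steps 10 → 5, so m(3) = 5.
  α_2 = 4: Horner steps 10 → 2, so m(4) = 2.
  α_3 = 7: Horner steps 10 → 6, so m(7) = 6.
  α_4 = 1: Horner steps 10 → 11, so m(1) = 11.
Codeword c = [5, 2, 6, 11] ∈ F_13^4.


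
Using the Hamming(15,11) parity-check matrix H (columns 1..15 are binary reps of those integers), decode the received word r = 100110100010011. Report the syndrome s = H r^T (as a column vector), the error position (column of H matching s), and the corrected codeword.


s = (1, 1, 0, 1)^T, error position = 13, corrected codeword c = 100110100010111

Compute s = H r^T mod 2 one row at a time:
  s_1 = 0 + 0 + 0 + 1 + 0 + 0 + 1 + 1 = 3 ≡ 1 (mod 2).
  s_2 = 1 + 1 + 0 + 1 + 0 + 0 + 1 + 1 = 5 ≡ 1 (mod 2).
  s_3 = 0 + 0 + 0 + 1 + 0 + 1 + 1 + 1 = 4 ≡ 0 (mod 2).
  s_4 = 1 + 0 + 1 + 1 + 0 + 1 + 0 + 1 = 5 ≡ 1 (mod 2).
s = (1, 1, 0, 1)^T — this equals column 13 of H (binary 1101), so error is at position 13.
Correct: flip bit 13 of r = 100110100010011 to get c = 100110100010111.


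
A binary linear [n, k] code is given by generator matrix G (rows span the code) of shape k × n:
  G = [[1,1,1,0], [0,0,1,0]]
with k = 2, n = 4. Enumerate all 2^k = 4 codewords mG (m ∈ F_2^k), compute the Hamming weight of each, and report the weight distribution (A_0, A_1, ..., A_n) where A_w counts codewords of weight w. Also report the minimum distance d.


Weight distribution: A_0 = 1, A_1 = 1, A_2 = 1, A_3 = 1. Minimum distance d = 1.

Enumerate all 2^2 = 4 messages m ∈ F_2^2.
For each, compute codeword c = mG in F_2^4, then tally its weight.
  m = 00 → c = 0000, weight = 0.
  m = 10 → c = 1110, weight = 3.
  m = 01 → c = 0010, weight = 1.
  m = 11 → c = 1100, weight = 2.
Tally weights:
  weight 0: 1 codewords.
  weight 1: 1 codewords.
  weight 2: 1 codewords.
  weight 3: 1 codewords.
Minimum distance d = smallest w > 0 with A_w > 0 = 1.
Sanity: Σ A_w = 4 = 2^2 = 4 ✓.


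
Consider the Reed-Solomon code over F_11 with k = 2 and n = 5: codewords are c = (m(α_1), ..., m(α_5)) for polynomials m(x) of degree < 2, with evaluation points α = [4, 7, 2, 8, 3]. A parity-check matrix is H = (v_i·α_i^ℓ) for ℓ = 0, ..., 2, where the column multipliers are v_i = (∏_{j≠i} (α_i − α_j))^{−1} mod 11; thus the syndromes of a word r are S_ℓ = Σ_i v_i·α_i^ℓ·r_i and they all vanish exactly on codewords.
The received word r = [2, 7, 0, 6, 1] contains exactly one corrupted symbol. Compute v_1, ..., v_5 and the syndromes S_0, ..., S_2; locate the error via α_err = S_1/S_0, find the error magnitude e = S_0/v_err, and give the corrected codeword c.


S = (4, 6, 9), error at position 2, error magnitude e = 2, c = [2, 5, 0, 6, 1].

Step 1: column multipliers v_i = (∏_{j≠i}(α_i − α_j))^{−1} mod 11.
  i = 1 (α = 4): (4−7)(4−2)(4−8)(4−3) = (−3)·2·(−4)·1 = 24 ≡ 2, so v_1 = 2^{−1} = 6 (mod 11).
  i = 2 (α = 7): (7−4)(7−2)(7−8)(7−3) = 3·5·(−1)·4 = −60 ≡ 6, so v_2 = 6^{−1} = 2 (mod 11).
  i = 3 (α = 2): (2−4)(2−7)(2−8)(2−3) = (−2)·(−5)·(−6)·(−1) = 60 ≡ 5, so v_3 = 5^{−1} = 9 (mod 11).
  i = 4 (α = 8): (8−4)(8−7)(8−2)(8−3) = 4·1·6·5 = 120 ≡ 10, so v_4 = 10^{−1} = 10 (mod 11).
  i = 5 (α = 3): (3−4)(3−7)(3−2)(3−8) = (−1)·(−4)·1·(−5) = −20 ≡ 2, so v_5 = 2^{−1} = 6 (mod 11).
  v = [6, 2, 9, 10, 6].
Step 2: syndromes of r = [2, 7, 0, 6, 1] (all sums mod 11).
  S_0 = Σ v_i r_i = 6·2 + 2·7 + 9·0 + 10·6 + 6·1 = 92 ≡ 4.
  S_1 = Σ v_i α_i r_i = 6·4·2 + 2·7·7 + 9·2·0 + 10·8·6 + 6·3·1 = 644 ≡ 6.
  α_i^2 mod 11 = [5, 5, 4, 9, 9].
  S_2 = Σ v_i α_i^2 r_i = 6·5·2 + 2·5·7 + 9·4·0 + 10·9·6 + 6·9·1 = 724 ≡ 9.
  S = (4, 6, 9) ≠ 0, so r is not a codeword (an error is present).
Step 3: locate the error. For a single error e at position i, S_ℓ = v_i·e·α_i^ℓ, so α_err = S_1/S_0.
  S_0^{−1} = 4^{−1} = 3 (mod 11), so α_err = 6·3 = 18 ≡ 7 = α_2. Error position i = 2.
  Consistency check: S_2/S_1 = 9·2 = 18 ≡ 7 = α_err ✓ (single-error assumption holds).
Step 4: error magnitude e = S_0/v_2 = S_0·∏_{j≠2}(α_2 − α_j) = 4·6 = 24 ≡ 2 (mod 11).
Step 5: correct position 2: c_2 = r_2 − e = 7 − 2 ≡ 5 (mod 11). Hence c = [2, 5, 0, 6, 1].
  Check: interpolating c through the α_i gives m(x) = 9 + 1·x (degree < 2) with m(α_i) = c_i for every i, so c is indeed a codeword.


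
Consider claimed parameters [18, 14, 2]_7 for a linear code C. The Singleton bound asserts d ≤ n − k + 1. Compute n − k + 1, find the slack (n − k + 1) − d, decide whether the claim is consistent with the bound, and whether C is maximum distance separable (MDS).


Singleton RHS = n − k + 1 = 5, slack = 3, bound satisfied, not MDS.

Singleton bound: d ≤ n − k + 1.
Here n = 18, k = 14, so n − k + 1 = 5.
Given d = 2, check d ≤ 5: YES.
Slack = (n − k + 1) − d = 3.
The code is NOT MDS (slack = 3 > 0).
Description: the claimed parameters are [18, 14, 2]_7; such a code would be non-MDS.


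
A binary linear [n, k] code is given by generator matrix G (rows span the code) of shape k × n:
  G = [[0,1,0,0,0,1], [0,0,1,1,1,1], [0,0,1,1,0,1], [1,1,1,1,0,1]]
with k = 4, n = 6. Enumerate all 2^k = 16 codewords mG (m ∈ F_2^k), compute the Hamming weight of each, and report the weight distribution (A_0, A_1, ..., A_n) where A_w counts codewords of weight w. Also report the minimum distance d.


Weight distribution: A_0 = 1, A_1 = 1, A_2 = 3, A_3 = 6, A_4 = 3, A_5 = 1, A_6 = 1. Minimum distance d = 1.

Enumerate all 2^4 = 16 messages m ∈ F_2^4.
For each, compute codeword c = mG in F_2^6, then tally its weight.
  m = 0000 → c = 000000, weight = 0.
  m = 1000 → c = 010001, weight = 2.
  m = 0100 → c = 001111, weight = 4.
  m = 1100 → c = 011110, weight = 4.
  m = 0010 → c = 001101, weight = 3.
  m = 1010 → c = 011100, weight = 3.
  m = 0110 → c = 000010, weight = 1.
  m = 1110 → c = 010011, weight = 3.
  m = 0001 → c = 111101, weight = 5.
  m = 1001 → c = 101100, weight = 3.
  m = 0101 → c = 110010, weight = 3.
  m = 1101 → c = 100011, weight = 3.
  m = 0011 → c = 110000, weight = 2.
  m = 1011 → c = 100001, weight = 2.
  m = 0111 → c = 111111, weight = 6.
  m = 1111 → c = 101110, weight = 4.
Tally weights:
  weight 0: 1 codewords.
  weight 1: 1 codewords.
  weight 2: 3 codewords.
  weight 3: 6 codewords.
  weight 4: 3 codewords.
  weight 5: 1 codewords.
  weight 6: 1 codewords.
Minimum distance d = smallest w > 0 with A_w > 0 = 1.
Sanity: Σ A_w = 16 = 2^4 = 16 ✓.


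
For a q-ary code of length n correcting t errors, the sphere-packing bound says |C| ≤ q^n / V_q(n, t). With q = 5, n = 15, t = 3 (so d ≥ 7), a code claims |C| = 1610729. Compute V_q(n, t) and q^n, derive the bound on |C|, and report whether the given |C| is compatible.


V_q(n, t) = 30861, q^n = 30517578125, Hamming bound = 988871, |C| = 1610729 > bound (violated).

Step 1: Compute V_q(n, t) = Σ_{j=0}^3 C(n, j) (q−1)^j.
  j = 0: C(15,0)·(4)^0 = 1·1 = 1.
  j = 1: C(15,1)·(4)^1 = 15·4 = 60.
  j = 2: C(15,2)·(4)^2 = 105·16 = 1680.
  j = 3: C(15,3)·(4)^3 = 455·64 = 29120.
  V_q(n, t) = 1 + 60 + 1680 + 29120 = 30861.
Step 2: q^n = 5^15 = 30517578125.
Step 3: Hamming bound ⌊q^n / V_q(n,t)⌋ = ⌊30517578125/30861⌋ = 988871.
Step 4: Compare |C| = 1610729 to 988871: violated.
The claimed |C| lies above the Hamming bound, so no 5-ary code of length 15 with d ≥ 7 can have 1610729 codewords.


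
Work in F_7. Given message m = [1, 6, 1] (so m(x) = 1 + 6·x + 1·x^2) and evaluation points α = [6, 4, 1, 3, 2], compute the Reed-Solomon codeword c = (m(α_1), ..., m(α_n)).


c = [3, 6, 1, 0, 3]

Message polynomial: m(x) = 1 + 6·x + 1·x^2 (mod 7).
For each evaluation point α_i, compute m(α_i) mod 7:
  α_1 = 6: Horner steps 1 → 5 → 3, so m(6) = 3.
  α_2 = 4: Horner steps 1 → 3 → 6, so m(4) = 6.
  α_3 = 1: Horner steps 1 → 0 → 1, so m(1) = 1.
  α_4 = 3: Horner steps 1 → 2 → 0, so m(3) = 0.
  α_5 = 2: Horner steps 1 → 1 → 3, so m(2) = 3.
Codeword c = [3, 6, 1, 0, 3] ∈ F_7^5.


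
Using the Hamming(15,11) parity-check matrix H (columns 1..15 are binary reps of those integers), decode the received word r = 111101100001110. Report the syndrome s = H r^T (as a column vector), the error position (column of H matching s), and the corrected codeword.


s = (1, 0, 1, 0)^T, error position = 10, corrected codeword c = 111101100101110

Compute s = H r^T mod 2 one row at a time:
  s_1 = 0 + 0 + 0 + 0 + 1 + 1 + 1 + 0 = 3 ≡ 1 (mod 2).
  s_2 = 1 + 0 + 1 + 1 + 1 + 1 + 1 + 0 = 6 ≡ 0 (mod 2).
  s_3 = 1 + 1 + 1 + 1 + 0 + 0 + 1 + 0 = 5 ≡ 1 (mod 2).
  s_4 = 1 + 1 + 0 + 1 + 0 + 0 + 1 + 0 = 4 ≡ 0 (mod 2).
s = (1, 0, 1, 0)^T — this equals column 10 of H (binary 1010), so error is at position 10.
Correct: flip bit 10 of r = 111101100001110 to get c = 111101100101110.


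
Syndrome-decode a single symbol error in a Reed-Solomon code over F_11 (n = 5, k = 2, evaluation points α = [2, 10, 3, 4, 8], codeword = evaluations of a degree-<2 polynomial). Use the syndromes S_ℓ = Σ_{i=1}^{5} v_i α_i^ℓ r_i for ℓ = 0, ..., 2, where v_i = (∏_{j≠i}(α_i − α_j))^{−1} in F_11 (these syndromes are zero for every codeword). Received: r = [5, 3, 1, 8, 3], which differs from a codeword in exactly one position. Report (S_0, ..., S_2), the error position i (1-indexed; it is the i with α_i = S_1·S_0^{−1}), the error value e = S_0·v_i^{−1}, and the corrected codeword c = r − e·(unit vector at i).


S = (8, 3, 8), error at position 2, error magnitude e = 8, c = [5, 6, 1, 8, 3].

Step 1: column multipliers v_i = (∏_{j≠i}(α_i − α_j))^{−1} mod 11.
  i = 1 (α = 2): (2−10)(2−3)(2−4)(2−8) = (−8)·(−1)·(−2)·(−6) = 96 ≡ 8, so v_1 = 8^{−1} = 7 (mod 11).
  i = 2 (α = 10): (10−2)(10−3)(10−4)(10−8) = 8·7·6·2 = 672 ≡ 1, so v_2 = 1^{−1} = 1 (mod 11).
  i = 3 (α = 3): (3−2)(3−10)(3−4)(3−8) = 1·(−7)·(−1)·(−5) = −35 ≡ 9, so v_3 = 9^{−1} = 5 (mod 11).
  i = 4 (α = 4): (4−2)(4−10)(4−3)(4−8) = 2·(−6)·1·(−4) = 48 ≡ 4, so v_4 = 4^{−1} = 3 (mod 11).
  i = 5 (α = 8): (8−2)(8−10)(8−3)(8−4) = 6·(−2)·5·4 = −240 ≡ 2, so v_5 = 2^{−1} = 6 (mod 11).
  v = [7, 1, 5, 3, 6].
Step 2: syndromes of r = [5, 3, 1, 8, 3] (all sums mod 11).
  S_0 = Σ v_i r_i = 7·5 + 1·3 + 5·1 + 3·8 + 6·3 = 85 ≡ 8.
  S_1 = Σ v_i α_i r_i = 7·2·5 + 1·10·3 + 5·3·1 + 3·4·8 + 6·8·3 = 355 ≡ 3.
  α_i^2 mod 11 = [4, 1, 9, 5, 9].
  S_2 = Σ v_i α_i^2 r_i = 7·4·5 + 1·1·3 + 5·9·1 + 3·5·8 + 6·9·3 = 470 ≡ 8.
  S = (8, 3, 8) ≠ 0, so r is not a codeword (an error is present).
Step 3: locate the error. For a single error e at position i, S_ℓ = v_i·e·α_i^ℓ, so α_err = S_1/S_0.
  S_0^{−1} = 8^{−1} = 7 (mod 11), so α_err = 3·7 = 21 ≡ 10 = α_2. Error position i = 2.
  Consistency check: S_2/S_1 = 8·4 = 32 ≡ 10 = α_err ✓ (single-error assumption holds).
Step 4: error magnitude e = S_0/v_2 = S_0·∏_{j≠2}(α_2 − α_j) = 8·1 = 8 ≡ 8 (mod 11).
Step 5: correct position 2: c_2 = r_2 − e = 3 − 8 ≡ 6 (mod 11). Hence c = [5, 6, 1, 8, 3].
  Check: interpolating c through the α_i gives m(x) = 2 + 7·x (degree < 2) with m(α_i) = c_i for every i, so c is indeed a codeword.


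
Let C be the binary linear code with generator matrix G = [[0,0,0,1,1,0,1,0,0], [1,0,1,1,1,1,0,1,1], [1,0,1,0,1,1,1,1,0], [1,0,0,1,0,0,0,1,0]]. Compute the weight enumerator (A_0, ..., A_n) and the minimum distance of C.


Weight distribution: A_0 = 1, A_2 = 2, A_3 = 3, A_4 = 3, A_5 = 4, A_6 = 2, A_7 = 1. Minimum distance d = 2.

Enumerate all 2^4 = 16 messages m ∈ F_2^4.
For each, compute codeword c = mG in F_2^9, then tally its weight.
  m = 0000 → c = 000000000, weight = 0.
  m = 1000 → c = 000110100, weight = 3.
  m = 0100 → c = 101111011, weight = 7.
  m = 1100 → c = 101001111, weight = 6.
  m = 0010 → c = 101011110, weight = 6.
  m = 1010 → c = 101101010, weight = 5.
  m = 0110 → c = 000100101, weight = 3.
  m = 1110 → c = 000010001, weight = 2.
  m = 0001 → c = 100100010, weight = 3.
  m = 1001 → c = 100010110, weight = 4.
  m = 0101 → c = 001011001, weight = 4.
  m = 1101 → c = 001101101, weight = 5.
  m = 0011 → c = 001111100, weight = 5.
  m = 1011 → c = 001001000, weight = 2.
  m = 0111 → c = 100000111, weight = 4.
  m = 1111 → c = 100110011, weight = 5.
Tally weights:
  weight 0: 1 codewords.
  weight 2: 2 codewords.
  weight 3: 3 codewords.
  weight 4: 3 codewords.
  weight 5: 4 codewords.
  weight 6: 2 codewords.
  weight 7: 1 codewords.
Minimum distance d = smallest w > 0 with A_w > 0 = 2.
Sanity: Σ A_w = 16 = 2^4 = 16 ✓.


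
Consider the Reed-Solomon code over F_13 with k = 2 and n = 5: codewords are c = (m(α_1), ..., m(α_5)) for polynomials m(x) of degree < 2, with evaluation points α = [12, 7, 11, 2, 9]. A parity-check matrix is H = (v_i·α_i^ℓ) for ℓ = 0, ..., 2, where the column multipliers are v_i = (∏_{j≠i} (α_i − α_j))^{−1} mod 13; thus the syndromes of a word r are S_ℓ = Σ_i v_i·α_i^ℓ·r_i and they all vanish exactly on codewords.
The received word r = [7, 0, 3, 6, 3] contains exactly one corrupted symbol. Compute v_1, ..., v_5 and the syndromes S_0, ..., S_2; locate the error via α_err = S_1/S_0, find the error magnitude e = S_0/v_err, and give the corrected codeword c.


S = (10, 12, 4), error at position 5, error magnitude e = 8, c = [7, 0, 3, 6, 8].

Step 1: column multipliers v_i = (∏_{j≠i}(α_i − α_j))^{−1} mod 13.
  i = 1 (α = 12): (12−7)(12−11)(12−2)(12−9) = 5·1·10·3 = 150 ≡ 7, so v_1 = 7^{−1} = 2 (mod 13).
  i = 2 (α = 7): (7−12)(7−11)(7−2)(7−9) = (−5)·(−4)·5·(−2) = −200 ≡ 8, so v_2 = 8^{−1} = 5 (mod 13).
  i = 3 (α = 11): (11−12)(11−7)(11−2)(11−9) = (−1)·4·9·2 = −72 ≡ 6, so v_3 = 6^{−1} = 11 (mod 13).
  i = 4 (α = 2): (2−12)(2−7)(2−11)(2−9) = (−10)·(−5)·(−9)·(−7) = 3150 ≡ 4, so v_4 = 4^{−1} = 10 (mod 13).
  i = 5 (α = 9): (9−12)(9−7)(9−11)(9−2) = (−3)·2·(−2)·7 = 84 ≡ 6, so v_5 = 6^{−1} = 11 (mod 13).
  v = [2, 5, 11, 10, 11].
Step 2: syndromes of r = [7, 0, 3, 6, 3] (all sums mod 13).
  S_0 = Σ v_i r_i = 2·7 + 5·0 + 11·3 + 10·6 + 11·3 = 140 ≡ 10.
  S_1 = Σ v_i α_i r_i = 2·12·7 + 5·7·0 + 11·11·3 + 10·2·6 + 11·9·3 = 948 ≡ 12.
  α_i^2 mod 13 = [1, 10, 4, 4, 3].
  S_2 = Σ v_i α_i^2 r_i = 2·1·7 + 5·10·0 + 11·4·3 + 10·4·6 + 11·3·3 = 485 ≡ 4.
  S = (10, 12, 4) ≠ 0, so r is not a codeword (an error is present).
Step 3: locate the error. For a single error e at position i, S_ℓ = v_i·e·α_i^ℓ, so α_err = S_1/S_0.
  S_0^{−1} = 10^{−1} = 4 (mod 13), so α_err = 12·4 = 48 ≡ 9 = α_5. Error position i = 5.
  Consistency check: S_2/S_1 = 4·12 = 48 ≡ 9 = α_err ✓ (single-error assumption holds).
Step 4: error magnitude e = S_0/v_5 = S_0·∏_{j≠5}(α_5 − α_j) = 10·6 = 60 ≡ 8 (mod 13).
Step 5: correct position 5: c_5 = r_5 − e = 3 − 8 ≡ 8 (mod 13). Hence c = [7, 0, 3, 6, 8].
  Check: interpolating c through the α_i gives m(x) = 11 + 4·x (degree < 2) with m(α_i) = c_i for every i, so c is indeed a codeword.


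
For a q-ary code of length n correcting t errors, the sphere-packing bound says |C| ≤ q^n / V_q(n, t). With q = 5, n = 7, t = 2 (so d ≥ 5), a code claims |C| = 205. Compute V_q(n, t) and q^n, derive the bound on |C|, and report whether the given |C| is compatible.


V_q(n, t) = 365, q^n = 78125, Hamming bound = 214, |C| = 205 ≤ bound (satisfied).

Step 1: Compute V_q(n, t) = Σ_{j=0}^2 C(n, j) (q−1)^j.
  j = 0: C(7,0)·(4)^0 = 1·1 = 1.
  j = 1: C(7,1)·(4)^1 = 7·4 = 28.
  j = 2: C(7,2)·(4)^2 = 21·16 = 336.
  V_q(n, t) = 1 + 28 + 336 = 365.
Step 2: q^n = 5^7 = 78125.
Step 3: Hamming bound ⌊q^n / V_q(n,t)⌋ = ⌊78125/365⌋ = 214.
Step 4: Compare |C| = 205 to 214: satisfied.
The claimed |C| lies below the Hamming bound.


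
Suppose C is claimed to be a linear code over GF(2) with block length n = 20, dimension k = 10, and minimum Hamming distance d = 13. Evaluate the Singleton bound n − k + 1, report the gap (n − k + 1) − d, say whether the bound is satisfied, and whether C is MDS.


Singleton RHS = n − k + 1 = 11, slack = -2, bound violated (no such code; not MDS).

Singleton bound: d ≤ n − k + 1.
Here n = 20, k = 10, so n − k + 1 = 11.
Given d = 13, check d ≤ 11: NO.
Slack = (n − k + 1) − d = -2.
The slack is negative: d = 13 exceeds n − k + 1 = 11 by 2, so the Singleton bound is violated and no linear [20, 10, 13]_2 code can exist. In particular it is not MDS (MDS requires d = n − k + 1 exactly).
Description: the claimed parameters are [20, 10, 13]_2; such a code would be impossible (violates the Singleton bound).


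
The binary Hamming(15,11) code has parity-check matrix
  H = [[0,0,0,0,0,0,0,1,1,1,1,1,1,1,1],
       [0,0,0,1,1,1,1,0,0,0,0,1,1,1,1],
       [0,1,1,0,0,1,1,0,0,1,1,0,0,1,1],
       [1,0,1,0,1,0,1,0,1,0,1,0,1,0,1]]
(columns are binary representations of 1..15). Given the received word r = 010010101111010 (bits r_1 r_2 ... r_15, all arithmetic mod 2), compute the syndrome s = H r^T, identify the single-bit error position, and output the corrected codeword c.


s = (1, 0, 1, 0)^T, error position = 10, corrected codeword c = 010010101011010

Compute s = H r^T mod 2 one row at a time:
  s_1 = 0 + 1 + 1 + 1 + 1 + 0 + 1 + 0 = 5 ≡ 1 (mod 2).
  s_2 = 0 + 1 + 0 + 1 + 1 + 0 + 1 + 0 = 4 ≡ 0 (mod 2).
  s_3 = 1 + 0 + 0 + 1 + 1 + 1 + 1 + 0 = 5 ≡ 1 (mod 2).
  s_4 = 0 + 0 + 1 + 1 + 1 + 1 + 0 + 0 = 4 ≡ 0 (mod 2).
s = (1, 0, 1, 0)^T — this equals column 10 of H (binary 1010), so error is at position 10.
Correct: flip bit 10 of r = 010010101111010 to get c = 010010101011010.


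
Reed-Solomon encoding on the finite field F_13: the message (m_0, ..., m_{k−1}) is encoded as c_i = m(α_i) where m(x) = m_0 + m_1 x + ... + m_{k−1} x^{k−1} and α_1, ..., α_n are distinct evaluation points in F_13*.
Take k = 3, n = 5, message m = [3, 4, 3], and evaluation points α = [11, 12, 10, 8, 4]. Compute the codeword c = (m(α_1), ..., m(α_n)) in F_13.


c = [7, 2, 5, 6, 2]

Message polynomial: m(x) = 3 + 4·x + 3·x^2 (mod 13).
For each evaluation point α_i, compute m(α_i) mod 13:
  α_1 = 11: Horner steps 3 → 11 → 7, so m(11) = 7.
  α_2 = 12: Horner steps 3 → 1 → 2, so m(12) = 2.
  α_3 = 10: Horner steps 3 → 8 → 5, so m(10) = 5.
  α_4 = 8: Horner steps 3 → 2 → 6, so m(8) = 6.
  α_5 = 4: Horner steps 3 → 3 → 2, so m(4) = 2.
Codeword c = [7, 2, 5, 6, 2] ∈ F_13^5.


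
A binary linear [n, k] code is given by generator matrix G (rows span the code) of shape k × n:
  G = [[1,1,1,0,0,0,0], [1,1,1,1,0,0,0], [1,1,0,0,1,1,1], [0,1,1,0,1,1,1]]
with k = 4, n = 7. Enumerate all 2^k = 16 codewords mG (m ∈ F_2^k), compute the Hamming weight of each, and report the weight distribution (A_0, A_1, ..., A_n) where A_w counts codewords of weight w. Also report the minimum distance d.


Weight distribution: A_0 = 1, A_1 = 2, A_2 = 2, A_3 = 2, A_4 = 3, A_5 = 4, A_6 = 2. Minimum distance d = 1.

Enumerate all 2^4 = 16 messages m ∈ F_2^4.
For each, compute codeword c = mG in F_2^7, then tally its weight.
  m = 0000 → c = 0000000, weight = 0.
  m = 1000 → c = 1110000, weight = 3.
  m = 0100 → c = 1111000, weight = 4.
  m = 1100 → c = 0001000, weight = 1.
  m = 0010 → c = 1100111, weight = 5.
  m = 1010 → c = 0010111, weight = 4.
  m = 0110 → c = 0011111, weight = 5.
  m = 1110 → c = 1101111, weight = 6.
  m = 0001 → c = 0110111, weight = 5.
  m = 1001 → c = 1000111, weight = 4.
  m = 0101 → c = 1001111, weight = 5.
  m = 1101 → c = 0111111, weight = 6.
  m = 0011 → c = 1010000, weight = 2.
  m = 1011 → c = 0100000, weight = 1.
  m = 0111 → c = 0101000, weight = 2.
  m = 1111 → c = 1011000, weight = 3.
Tally weights:
  weight 0: 1 codewords.
  weight 1: 2 codewords.
  weight 2: 2 codewords.
  weight 3: 2 codewords.
  weight 4: 3 codewords.
  weight 5: 4 codewords.
  weight 6: 2 codewords.
Minimum distance d = smallest w > 0 with A_w > 0 = 1.
Sanity: Σ A_w = 16 = 2^4 = 16 ✓.


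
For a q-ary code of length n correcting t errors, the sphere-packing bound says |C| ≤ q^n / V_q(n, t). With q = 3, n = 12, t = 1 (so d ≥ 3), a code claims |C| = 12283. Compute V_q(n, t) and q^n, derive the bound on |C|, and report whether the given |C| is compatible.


V_q(n, t) = 25, q^n = 531441, Hamming bound = 21257, |C| = 12283 ≤ bound (satisfied).

Step 1: Compute V_q(n, t) = Σ_{j=0}^1 C(n, j) (q−1)^j.
  j = 0: C(12,0)·(2)^0 = 1·1 = 1.
  j = 1: C(12,1)·(2)^1 = 12·2 = 24.
  V_q(n, t) = 1 + 24 = 25.
Step 2: q^n = 3^12 = 531441.
Step 3: Hamming bound ⌊q^n / V_q(n,t)⌋ = ⌊531441/25⌋ = 21257.
Step 4: Compare |C| = 12283 to 21257: satisfied.
The claimed |C| lies below the Hamming bound.


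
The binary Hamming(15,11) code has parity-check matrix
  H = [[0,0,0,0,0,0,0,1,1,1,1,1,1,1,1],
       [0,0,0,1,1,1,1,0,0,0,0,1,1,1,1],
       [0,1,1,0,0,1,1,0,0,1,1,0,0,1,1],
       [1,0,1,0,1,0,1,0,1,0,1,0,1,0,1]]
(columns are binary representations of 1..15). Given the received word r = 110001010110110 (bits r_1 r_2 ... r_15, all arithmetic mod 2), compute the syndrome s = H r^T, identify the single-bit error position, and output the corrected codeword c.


s = (1, 1, 1, 1)^T, error position = 15, corrected codeword c = 110001010110111

Compute s = H r^T mod 2 one row at a time:
  s_1 = 1 + 0 + 1 + 1 + 0 + 1 + 1 + 0 = 5 ≡ 1 (mod 2).
  s_2 = 0 + 0 + 1 + 0 + 0 + 1 + 1 + 0 = 3 ≡ 1 (mod 2).
  s_3 = 1 + 0 + 1 + 0 + 1 + 1 + 1 + 0 = 5 ≡ 1 (mod 2).
  s_4 = 1 + 0 + 0 + 0 + 0 + 1 + 1 + 0 = 3 ≡ 1 (mod 2).
s = (1, 1, 1, 1)^T — this equals column 15 of H (binary 1111), so error is at position 15.
Correct: flip bit 15 of r = 110001010110110 to get c = 110001010110111.


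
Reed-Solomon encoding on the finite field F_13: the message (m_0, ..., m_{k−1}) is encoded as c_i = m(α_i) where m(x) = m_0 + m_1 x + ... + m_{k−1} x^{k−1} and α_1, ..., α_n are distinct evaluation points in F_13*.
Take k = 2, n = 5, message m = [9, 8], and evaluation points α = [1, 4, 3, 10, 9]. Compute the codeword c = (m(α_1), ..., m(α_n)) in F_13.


c = [4, 2, 7, 11, 3]

Message polynomial: m(x) = 9 + 8·x (mod 13).
For each evaluation point α_i, compute m(α_i) mod 13:
  α_1 = 1: Horner steps 8 → 4, so m(1) = 4.
  α_2 = 4: Horner steps 8 → 2, so m(4) = 2.
  α_3 = 3: Horner steps 8 → 7, so m(3) = 7.
  α_4 = 10: Horner steps 8 → 11, so m(10) = 11.
  α_5 = 9: Horner steps 8 → 3, so m(9) = 3.
Codeword c = [4, 2, 7, 11, 3] ∈ F_13^5.


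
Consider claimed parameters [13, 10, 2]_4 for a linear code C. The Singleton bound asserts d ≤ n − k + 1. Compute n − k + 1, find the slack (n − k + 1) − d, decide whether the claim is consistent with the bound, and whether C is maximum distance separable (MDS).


Singleton RHS = n − k + 1 = 4, slack = 2, bound satisfied, not MDS.

Singleton bound: d ≤ n − k + 1.
Here n = 13, k = 10, so n − k + 1 = 4.
Given d = 2, check d ≤ 4: YES.
Slack = (n − k + 1) − d = 2.
The code is NOT MDS (slack = 2 > 0).
Description: the claimed parameters are [13, 10, 2]_4; such a code would be non-MDS.


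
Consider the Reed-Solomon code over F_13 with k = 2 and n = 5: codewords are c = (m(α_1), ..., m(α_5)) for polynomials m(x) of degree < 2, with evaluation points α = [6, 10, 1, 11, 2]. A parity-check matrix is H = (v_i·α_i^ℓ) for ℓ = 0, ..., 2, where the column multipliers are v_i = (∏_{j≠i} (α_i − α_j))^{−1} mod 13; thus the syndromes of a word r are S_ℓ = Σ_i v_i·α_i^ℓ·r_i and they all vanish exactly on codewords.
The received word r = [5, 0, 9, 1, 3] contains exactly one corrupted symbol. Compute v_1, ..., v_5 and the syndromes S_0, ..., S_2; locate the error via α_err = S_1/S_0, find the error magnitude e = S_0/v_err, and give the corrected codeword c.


S = (10, 9, 12), error at position 2, error magnitude e = 6, c = [5, 7, 9, 1, 3].

Step 1: column multipliers v_i = (∏_{j≠i}(α_i − α_j))^{−1} mod 13.
  i = 1 (α = 6): (6−10)(6−1)(6−11)(6−2) = (−4)·5·(−5)·4 = 400 ≡ 10, so v_1 = 10^{−1} = 4 (mod 13).
  i = 2 (α = 10): (10−6)(10−1)(10−11)(10−2) = 4·9·(−1)·8 = −288 ≡ 11, so v_2 = 11^{−1} = 6 (mod 13).
  i = 3 (α = 1): (1−6)(1−10)(1−11)(1−2) = (−5)·(−9)·(−10)·(−1) = 450 ≡ 8, so v_3 = 8^{−1} = 5 (mod 13).
  i = 4 (α = 11): (11−6)(11−10)(11−1)(11−2) = 5·1·10·9 = 450 ≡ 8, so v_4 = 8^{−1} = 5 (mod 13).
  i = 5 (α = 2): (2−6)(2−10)(2−1)(2−11) = (−4)·(−8)·1·(−9) = −288 ≡ 11, so v_5 = 11^{−1} = 6 (mod 13).
  v = [4, 6, 5, 5, 6].
Step 2: syndromes of r = [5, 0, 9, 1, 3] (all sums mod 13).
  S_0 = Σ v_i r_i = 4·5 + 6·0 + 5·9 + 5·1 + 6·3 = 88 ≡ 10.
  S_1 = Σ v_i α_i r_i = 4·6·5 + 6·10·0 + 5·1·9 + 5·11·1 + 6·2·3 = 256 ≡ 9.
  α_i^2 mod 13 = [10, 9, 1, 4, 4].
  S_2 = Σ v_i α_i^2 r_i = 4·10·5 + 6·9·0 + 5·1·9 + 5·4·1 + 6·4·3 = 337 ≡ 12.
  S = (10, 9, 12) ≠ 0, so r is not a codeword (an error is present).
Step 3: locate the error. For a single error e at position i, S_ℓ = v_i·e·α_i^ℓ, so α_err = S_1/S_0.
  S_0^{−1} = 10^{−1} = 4 (mod 13), so α_err = 9·4 = 36 ≡ 10 = α_2. Error position i = 2.
  Consistency check: S_2/S_1 = 12·3 = 36 ≡ 10 = α_err ✓ (single-error assumption holds).
Step 4: error magnitude e = S_0/v_2 = S_0·∏_{j≠2}(α_2 − α_j) = 10·11 = 110 ≡ 6 (mod 13).
Step 5: correct position 2: c_2 = r_2 − e = 0 − 6 ≡ 7 (mod 13). Hence c = [5, 7, 9, 1, 3].
  Check: interpolating c through the α_i gives m(x) = 2 + 7·x (degree < 2) with m(α_i) = c_i for every i, so c is indeed a codeword.


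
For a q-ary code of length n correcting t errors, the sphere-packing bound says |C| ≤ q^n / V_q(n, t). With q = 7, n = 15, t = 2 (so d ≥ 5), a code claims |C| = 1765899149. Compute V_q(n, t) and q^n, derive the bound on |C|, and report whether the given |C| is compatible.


V_q(n, t) = 3871, q^n = 4747561509943, Hamming bound = 1226443169, |C| = 1765899149 > bound (violated).

Step 1: Compute V_q(n, t) = Σ_{j=0}^2 C(n, j) (q−1)^j.
  j = 0: C(15,0)·(6)^0 = 1·1 = 1.
  j = 1: C(15,1)·(6)^1 = 15·6 = 90.
  j = 2: C(15,2)·(6)^2 = 105·36 = 3780.
  V_q(n, t) = 1 + 90 + 3780 = 3871.
Step 2: q^n = 7^15 = 4747561509943.
Step 3: Hamming bound ⌊q^n / V_q(n,t)⌋ = ⌊4747561509943/3871⌋ = 1226443169.
Step 4: Compare |C| = 1765899149 to 1226443169: violated.
The claimed |C| lies above the Hamming bound, so no 7-ary code of length 15 with d ≥ 5 can have 1765899149 codewords.


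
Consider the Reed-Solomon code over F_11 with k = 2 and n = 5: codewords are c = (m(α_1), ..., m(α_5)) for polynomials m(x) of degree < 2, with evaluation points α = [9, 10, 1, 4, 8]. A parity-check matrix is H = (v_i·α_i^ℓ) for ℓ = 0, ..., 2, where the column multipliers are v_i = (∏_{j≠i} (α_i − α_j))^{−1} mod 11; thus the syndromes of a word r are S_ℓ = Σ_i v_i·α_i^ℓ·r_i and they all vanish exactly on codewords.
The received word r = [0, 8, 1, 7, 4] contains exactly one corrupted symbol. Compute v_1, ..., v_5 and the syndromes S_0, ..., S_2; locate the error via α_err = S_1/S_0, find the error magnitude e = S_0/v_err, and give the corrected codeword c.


S = (4, 3, 5), error at position 1, error magnitude e = 5, c = [6, 8, 1, 7, 4].

Step 1: column multipliers v_i = (∏_{j≠i}(α_i − α_j))^{−1} mod 11.
  i = 1 (α = 9): (9−10)(9−1)(9−4)(9−8) = (−1)·8·5·1 = −40 ≡ 4, so v_1 = 4^{−1} = 3 (mod 11).
  i = 2 (α = 10): (10−9)(10−1)(10−4)(10−8) = 1·9·6·2 = 108 ≡ 9, so v_2 = 9^{−1} = 5 (mod 11).
  i = 3 (α = 1): (1−9)(1−10)(1−4)(1−8) = (−8)·(−9)·(−3)·(−7) = 1512 ≡ 5, so v_3 = 5^{−1} = 9 (mod 11).
  i = 4 (α = 4): (4−9)(4−10)(4−1)(4−8) = (−5)·(−6)·3·(−4) = −360 ≡ 3, so v_4 = 3^{−1} = 4 (mod 11).
  i = 5 (α = 8): (8−9)(8−10)(8−1)(8−4) = (−1)·(−2)·7·4 = 56 ≡ 1, so v_5 = 1^{−1} = 1 (mod 11).
  v = [3, 5, 9, 4, 1].
Step 2: syndromes of r = [0, 8, 1, 7, 4] (all sums mod 11).
  S_0 = Σ v_i r_i = 3·0 + 5·8 + 9·1 + 4·7 + 1·4 = 81 ≡ 4.
  S_1 = Σ v_i α_i r_i = 3·9·0 + 5·10·8 + 9·1·1 + 4·4·7 + 1·8·4 = 553 ≡ 3.
  α_i^2 mod 11 = [4, 1, 1, 5, 9].
  S_2 = Σ v_i α_i^2 r_i = 3·4·0 + 5·1·8 + 9·1·1 + 4·5·7 + 1·9·4 = 225 ≡ 5.
  S = (4, 3, 5) ≠ 0, so r is not a codeword (an error is present).
Step 3: locate the error. For a single error e at position i, S_ℓ = v_i·e·α_i^ℓ, so α_err = S_1/S_0.
  S_0^{−1} = 4^{−1} = 3 (mod 11), so α_err = 3·3 = 9 ≡ 9 = α_1. Error position i = 1.
  Consistency check: S_2/S_1 = 5·4 = 20 ≡ 9 = α_err ✓ (single-error assumption holds).
Step 4: error magnitude e = S_0/v_1 = S_0·∏_{j≠1}(α_1 − α_j) = 4·4 = 16 ≡ 5 (mod 11).
Step 5: correct position 1: c_1 = r_1 − e = 0 − 5 ≡ 6 (mod 11). Hence c = [6, 8, 1, 7, 4].
  Check: interpolating c through the α_i gives m(x) = 10 + 2·x (degree < 2) with m(α_i) = c_i for every i, so c is indeed a codeword.


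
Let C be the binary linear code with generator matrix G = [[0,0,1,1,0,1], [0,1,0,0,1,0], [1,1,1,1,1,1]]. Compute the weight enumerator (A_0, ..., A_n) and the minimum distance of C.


Weight distribution: A_0 = 1, A_1 = 1, A_2 = 1, A_3 = 2, A_4 = 1, A_5 = 1, A_6 = 1. Minimum distance d = 1.

Enumerate all 2^3 = 8 messages m ∈ F_2^3.
For each, compute codeword c = mG in F_2^6, then tally its weight.
  m = 000 → c = 000000, weight = 0.
  m = 100 → c = 001101, weight = 3.
  m = 010 → c = 010010, weight = 2.
  m = 110 → c = 011111, weight = 5.
  m = 001 → c = 111111, weight = 6.
  m = 101 → c = 110010, weight = 3.
  m = 011 → c = 101101, weight = 4.
  m = 111 → c = 100000, weight = 1.
Tally weights:
  weight 0: 1 codewords.
  weight 1: 1 codewords.
  weight 2: 1 codewords.
  weight 3: 2 codewords.
  weight 4: 1 codewords.
  weight 5: 1 codewords.
  weight 6: 1 codewords.
Minimum distance d = smallest w > 0 with A_w > 0 = 1.
Sanity: Σ A_w = 8 = 2^3 = 8 ✓.


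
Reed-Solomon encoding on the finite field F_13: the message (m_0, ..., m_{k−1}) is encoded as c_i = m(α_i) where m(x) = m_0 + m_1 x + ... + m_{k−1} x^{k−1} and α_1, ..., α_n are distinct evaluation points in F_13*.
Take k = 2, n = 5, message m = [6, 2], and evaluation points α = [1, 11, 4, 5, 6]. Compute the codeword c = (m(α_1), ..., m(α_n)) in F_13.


c = [8, 2, 1, 3, 5]

Message polynomial: m(x) = 6 + 2·x (mod 13).
For each evaluation point α_i, compute m(α_i) mod 13:
  α_1 = 1: Horner steps 2 → 8, so m(1) = 8.
  α_2 = 11: Horner steps 2 → 2, so m(11) = 2.
  α_3 = 4: Horner steps 2 → 1, so m(4) = 1.
  α_4 = 5: Horner steps 2 → 3, so m(5) = 3.
  α_5 = 6: Horner steps 2 → 5, so m(6) = 5.
Codeword c = [8, 2, 1, 3, 5] ∈ F_13^5.


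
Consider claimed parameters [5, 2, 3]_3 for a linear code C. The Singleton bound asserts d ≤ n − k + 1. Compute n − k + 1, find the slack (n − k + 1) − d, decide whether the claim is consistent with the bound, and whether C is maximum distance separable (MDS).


Singleton RHS = n − k + 1 = 4, slack = 1, bound satisfied, not MDS.

Singleton bound: d ≤ n − k + 1.
Here n = 5, k = 2, so n − k + 1 = 4.
Given d = 3, check d ≤ 4: YES.
Slack = (n − k + 1) − d = 1.
The code is NOT MDS (slack = 1 > 0).
Description: the claimed parameters are [5, 2, 3]_3; such a code would be non-MDS.


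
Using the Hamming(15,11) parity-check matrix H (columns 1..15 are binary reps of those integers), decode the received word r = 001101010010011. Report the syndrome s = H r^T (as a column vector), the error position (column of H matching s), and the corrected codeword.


s = (0, 0, 1, 1)^T, error position = 3, corrected codeword c = 000101010010011

Compute s = H r^T mod 2 one row at a time:
  s_1 = 1 + 0 + 0 + 1 + 0 + 0 + 1 + 1 = 4 ≡ 0 (mod 2).
  s_2 = 1 + 0 + 1 + 0 + 0 + 0 + 1 + 1 = 4 ≡ 0 (mod 2).
  s_3 = 0 + 1 + 1 + 0 + 0 + 1 + 1 + 1 = 5 ≡ 1 (mod 2).
  s_4 = 0 + 1 + 0 + 0 + 0 + 1 + 0 + 1 = 3 ≡ 1 (mod 2).
s = (0, 0, 1, 1)^T — this equals column 3 of H (binary 0011), so error is at position 3.
Correct: flip bit 3 of r = 001101010010011 to get c = 000101010010011.


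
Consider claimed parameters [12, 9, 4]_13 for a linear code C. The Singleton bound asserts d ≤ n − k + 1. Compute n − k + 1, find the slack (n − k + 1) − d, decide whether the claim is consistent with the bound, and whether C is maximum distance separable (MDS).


Singleton RHS = n − k + 1 = 4, slack = 0, bound satisfied, MDS.

Singleton bound: d ≤ n − k + 1.
Here n = 12, k = 9, so n − k + 1 = 4.
Given d = 4, check d ≤ 4: YES.
Slack = (n − k + 1) − d = 0.
The code is MDS (slack = 0).
Description: the claimed parameters are [12, 9, 4]_13; such a code would be MDS (meets Singleton bound).


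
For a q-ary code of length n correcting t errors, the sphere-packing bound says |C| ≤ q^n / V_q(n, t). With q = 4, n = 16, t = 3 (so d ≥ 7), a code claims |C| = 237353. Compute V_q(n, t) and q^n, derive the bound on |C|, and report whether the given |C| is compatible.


V_q(n, t) = 16249, q^n = 4294967296, Hamming bound = 264321, |C| = 237353 ≤ bound (satisfied).

Step 1: Compute V_q(n, t) = Σ_{j=0}^3 C(n, j) (q−1)^j.
  j = 0: C(16,0)·(3)^0 = 1·1 = 1.
  j = 1: C(16,1)·(3)^1 = 16·3 = 48.
  j = 2: C(16,2)·(3)^2 = 120·9 = 1080.
  j = 3: C(16,3)·(3)^3 = 560·27 = 15120.
  V_q(n, t) = 1 + 48 + 1080 + 15120 = 16249.
Step 2: q^n = 4^16 = 4294967296.
Step 3: Hamming bound ⌊q^n / V_q(n,t)⌋ = ⌊4294967296/16249⌋ = 264321.
Step 4: Compare |C| = 237353 to 264321: satisfied.
The claimed |C| lies below the Hamming bound.


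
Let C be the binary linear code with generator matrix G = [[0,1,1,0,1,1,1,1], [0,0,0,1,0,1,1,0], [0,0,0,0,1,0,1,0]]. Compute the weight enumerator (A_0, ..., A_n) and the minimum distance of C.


Weight distribution: A_0 = 1, A_2 = 1, A_3 = 2, A_4 = 1, A_5 = 2, A_6 = 1. Minimum distance d = 2.

Enumerate all 2^3 = 8 messages m ∈ F_2^3.
For each, compute codeword c = mG in F_2^8, then tally its weight.
  m = 000 → c = 00000000, weight = 0.
  m = 100 → c = 01101111, weight = 6.
  m = 010 → c = 00010110, weight = 3.
  m = 110 → c = 01111001, weight = 5.
  m = 001 → c = 00001010, weight = 2.
  m = 101 → c = 01100101, weight = 4.
  m = 011 → c = 00011100, weight = 3.
  m = 111 → c = 01110011, weight = 5.
Tally weights:
  weight 0: 1 codewords.
  weight 2: 1 codewords.
  weight 3: 2 codewords.
  weight 4: 1 codewords.
  weight 5: 2 codewords.
  weight 6: 1 codewords.
Minimum distance d = smallest w > 0 with A_w > 0 = 2.
Sanity: Σ A_w = 8 = 2^3 = 8 ✓.


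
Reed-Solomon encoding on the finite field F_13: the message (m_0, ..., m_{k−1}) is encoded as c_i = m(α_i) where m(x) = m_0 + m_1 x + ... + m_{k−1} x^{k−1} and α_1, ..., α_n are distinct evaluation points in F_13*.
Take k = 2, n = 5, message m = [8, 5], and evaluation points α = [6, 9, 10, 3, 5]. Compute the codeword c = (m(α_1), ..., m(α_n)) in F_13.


c = [12, 1, 6, 10, 7]

Message polynomial: m(x) = 8 + 5·x (mod 13).
For each evaluation point α_i, compute m(α_i) mod 13:
  α_1 = 6: Horner steps 5 → 12, so m(6) = 12.
  α_2 = 9: Horner steps 5 → 1, so m(9) = 1.
  α_3 = 10: Horner steps 5 → 6, so m(10) = 6.
  α_4 = 3: Horner steps 5 → 10, so m(3) = 10.
  α_5 = 5: Horner steps 5 → 7, so m(5) = 7.
Codeword c = [12, 1, 6, 10, 7] ∈ F_13^5.


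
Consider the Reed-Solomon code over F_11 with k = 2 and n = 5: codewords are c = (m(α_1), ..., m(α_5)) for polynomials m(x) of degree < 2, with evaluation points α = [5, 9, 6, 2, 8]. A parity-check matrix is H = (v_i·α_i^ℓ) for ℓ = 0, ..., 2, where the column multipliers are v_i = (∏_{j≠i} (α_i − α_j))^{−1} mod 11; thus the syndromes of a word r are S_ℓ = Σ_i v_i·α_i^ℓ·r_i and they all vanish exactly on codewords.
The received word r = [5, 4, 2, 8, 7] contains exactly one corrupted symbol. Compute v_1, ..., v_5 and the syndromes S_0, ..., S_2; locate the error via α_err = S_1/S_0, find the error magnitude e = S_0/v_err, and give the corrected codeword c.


S = (3, 6, 1), error at position 4, error magnitude e = 5, c = [5, 4, 2, 3, 7].

Step 1: column multipliers v_i = (∏_{j≠i}(α_i − α_j))^{−1} mod 11.
  i = 1 (α = 5): (5−9)(5−6)(5−2)(5−8) = (−4)·(−1)·3·(−3) = −36 ≡ 8, so v_1 = 8^{−1} = 7 (mod 11).
  i = 2 (α = 9): (9−5)(9−6)(9−2)(9−8) = 4·3·7·1 = 84 ≡ 7, so v_2 = 7^{−1} = 8 (mod 11).
  i = 3 (α = 6): (6−5)(6−9)(6−2)(6−8) = 1·(−3)·4·(−2) = 24 ≡ 2, so v_3 = 2^{−1} = 6 (mod 11).
  i = 4 (α = 2): (2−5)(2−9)(2−6)(2−8) = (−3)·(−7)·(−4)·(−6) = 504 ≡ 9, so v_4 = 9^{−1} = 5 (mod 11).
  i = 5 (α = 8): (8−5)(8−9)(8−6)(8−2) = 3·(−1)·2·6 = −36 ≡ 8, so v_5 = 8^{−1} = 7 (mod 11).
  v = [7, 8, 6, 5, 7].
Step 2: syndromes of r = [5, 4, 2, 8, 7] (all sums mod 11).
  S_0 = Σ v_i r_i = 7·5 + 8·4 + 6·2 + 5·8 + 7·7 = 168 ≡ 3.
  S_1 = Σ v_i α_i r_i = 7·5·5 + 8·9·4 + 6·6·2 + 5·2·8 + 7·8·7 = 1007 ≡ 6.
  α_i^2 mod 11 = [3, 4, 3, 4, 9].
  S_2 = Σ v_i α_i^2 r_i = 7·3·5 + 8·4·4 + 6·3·2 + 5·4·8 + 7·9·7 = 870 ≡ 1.
  S = (3, 6, 1) ≠ 0, so r is not a codeword (an error is present).
Step 3: locate the error. For a single error e at position i, S_ℓ = v_i·e·α_i^ℓ, so α_err = S_1/S_0.
  S_0^{−1} = 3^{−1} = 4 (mod 11), so α_err = 6·4 = 24 ≡ 2 = α_4. Error position i = 4.
  Consistency check: S_2/S_1 = 1·2 = 2 ≡ 2 = α_err ✓ (single-error assumption holds).
Step 4: error magnitude e = S_0/v_4 = S_0·∏_{j≠4}(α_4 − α_j) = 3·9 = 27 ≡ 5 (mod 11).
Step 5: correct position 4: c_4 = r_4 − e = 8 − 5 ≡ 3 (mod 11). Hence c = [5, 4, 2, 3, 7].
  Check: interpolating c through the α_i gives m(x) = 9 + 8·x (degree < 2) with m(α_i) = c_i for every i, so c is indeed a codeword.


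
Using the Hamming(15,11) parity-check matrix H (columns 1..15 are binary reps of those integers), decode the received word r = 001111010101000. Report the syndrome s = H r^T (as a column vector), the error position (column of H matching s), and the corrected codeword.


s = (1, 0, 1, 0)^T, error position = 10, corrected codeword c = 001111010001000

Compute s = H r^T mod 2 one row at a time:
  s_1 = 1 + 0 + 1 + 0 + 1 + 0 + 0 + 0 = 3 ≡ 1 (mod 2).
  s_2 = 1 + 1 + 1 + 0 + 1 + 0 + 0 + 0 = 4 ≡ 0 (mod 2).
  s_3 = 0 + 1 + 1 + 0 + 1 + 0 + 0 + 0 = 3 ≡ 1 (mod 2).
  s_4 = 0 + 1 + 1 + 0 + 0 + 0 + 0 + 0 = 2 ≡ 0 (mod 2).
s = (1, 0, 1, 0)^T — this equals column 10 of H (binary 1010), so error is at position 10.
Correct: flip bit 10 of r = 001111010101000 to get c = 001111010001000.


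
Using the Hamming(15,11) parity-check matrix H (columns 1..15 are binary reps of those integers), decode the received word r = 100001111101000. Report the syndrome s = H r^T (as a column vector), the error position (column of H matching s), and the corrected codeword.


s = (0, 1, 1, 1)^T, error position = 7, corrected codeword c = 100001011101000

Compute s = H r^T mod 2 one row at a time:
  s_1 = 1 + 1 + 1 + 0 + 1 + 0 + 0 + 0 = 4 ≡ 0 (mod 2).
  s_2 = 0 + 0 + 1 + 1 + 1 + 0 + 0 + 0 = 3 ≡ 1 (mod 2).
  s_3 = 0 + 0 + 1 + 1 + 1 + 0 + 0 + 0 = 3 ≡ 1 (mod 2).
  s_4 = 1 + 0 + 0 + 1 + 1 + 0 + 0 + 0 = 3 ≡ 1 (mod 2).
s = (0, 1, 1, 1)^T — this equals column 7 of H (binary 0111), so error is at position 7.
Correct: flip bit 7 of r = 100001111101000 to get c = 100001011101000.


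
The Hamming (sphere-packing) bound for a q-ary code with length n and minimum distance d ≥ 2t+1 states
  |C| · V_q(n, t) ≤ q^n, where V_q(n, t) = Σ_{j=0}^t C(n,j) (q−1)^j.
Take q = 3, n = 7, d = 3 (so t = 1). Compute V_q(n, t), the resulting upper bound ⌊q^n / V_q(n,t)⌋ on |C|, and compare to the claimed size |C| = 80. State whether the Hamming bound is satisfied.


V_q(n, t) = 15, q^n = 2187, Hamming bound = 145, |C| = 80 ≤ bound (satisfied).

Step 1: Compute V_q(n, t) = Σ_{j=0}^1 C(n, j) (q−1)^j.
  j = 0: C(7,0)·(2)^0 = 1·1 = 1.
  j = 1: C(7,1)·(2)^1 = 7·2 = 14.
  V_q(n, t) = 1 + 14 = 15.
Step 2: q^n = 3^7 = 2187.
Step 3: Hamming bound ⌊q^n / V_q(n,t)⌋ = ⌊2187/15⌋ = 145.
Step 4: Compare |C| = 80 to 145: satisfied.
The claimed |C| lies below the Hamming bound.
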